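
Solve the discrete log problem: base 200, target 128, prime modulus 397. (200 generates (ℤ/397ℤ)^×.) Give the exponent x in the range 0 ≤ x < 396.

Baby-step giant-step with m = ceil(sqrt(396)) = 20.
Baby table (200^j mod 397 for j=0..19):
  0:1  1:200  2:300  3:53  4:278  5:20  6:30  7:45
  8:266  9:2  10:3  11:203  12:106  13:159  14:40  15:60
  16:90  17:135  18:4  19:6
Giant step factor: 200^(-20) ≡ 353 (mod 397).
Scan 128·353^i mod 397 for i = 0, 1, …:
  i=0: 128   i=1: 323   i=2: 80   i=3: 53
Match at i=3, j=3: x = 3·20 + 3 = 63.

63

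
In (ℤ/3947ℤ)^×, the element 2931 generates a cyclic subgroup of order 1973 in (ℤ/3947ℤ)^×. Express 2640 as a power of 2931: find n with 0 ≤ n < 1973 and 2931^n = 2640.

762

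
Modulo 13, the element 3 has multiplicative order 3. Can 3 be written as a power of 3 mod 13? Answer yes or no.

yes

⟨3⟩ has order 3; its elements mod 13 are {1, 3, 9}.
3 is in this set.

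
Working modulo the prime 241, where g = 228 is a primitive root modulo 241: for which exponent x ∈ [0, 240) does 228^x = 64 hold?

Baby-step giant-step with m = ceil(sqrt(240)) = 16.
Baby table (228^j mod 241 for j=0..15):
  0:1  1:228  2:169  3:213  4:123  5:88  6:61  7:171
  8:187  9:220  10:32  11:66  12:106  13:68  14:80  15:165
Giant step factor: 228^(-16) ≡ 231 (mod 241).
Scan 64·231^i mod 241 for i = 0, 1, …:
  i=0: 64   i=1: 83   i=2: 134   i=3: 106
Match at i=3, j=12: x = 3·16 + 12 = 60.

60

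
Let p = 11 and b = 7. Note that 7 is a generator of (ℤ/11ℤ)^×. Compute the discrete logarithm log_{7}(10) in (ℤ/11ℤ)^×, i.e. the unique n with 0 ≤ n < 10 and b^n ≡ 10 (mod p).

5

Successive powers of 7 modulo 11:
  7^0=1  7^1=7  7^2=5  7^3=2  7^4=3  7^5=10
So 7^5 ≡ 10 (mod 11), giving n = 5.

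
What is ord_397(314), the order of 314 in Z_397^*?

33

The order of 314 must divide p − 1 = 396 = 2^2 · 3^2 · 11.
Divisors: 1, 2, 3, 4, 6, 9, 11, 12, 18, 22, 33, 36, 44, 66, 99, 132, 198, 396.
Check each in increasing order: 314^1 ≡ 314;  314^2 ≡ 140;  314^3 ≡ 290;  314^4 ≡ 147;  314^6 ≡ 333;  314^9 ≡ 99;  314^11 ≡ 362;  314^12 ≡ 126;  314^18 ≡ 273;  314^22 ≡ 34;  314^33 ≡ 1.
Smallest exponent giving 1 is 33.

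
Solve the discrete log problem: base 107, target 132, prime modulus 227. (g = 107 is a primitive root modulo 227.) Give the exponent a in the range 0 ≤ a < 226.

54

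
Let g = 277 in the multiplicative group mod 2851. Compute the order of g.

1425

The order of 277 must divide p − 1 = 2850 = 2 · 3 · 5^2 · 19.
Divisors: 1, 2, 3, 5, 6, 10, 15, 19, 25, 30, 38, 50, 57, 75, 95, 114, 150, 190, 285, 475, 570, 950, 1425, 2850.
Check each in increasing order: 277^1 ≡ 277;  277^2 ≡ 2603;  277^3 ≡ 2579;  277^5 ≡ 1883;  277^6 ≡ 2709;  277^10 ≡ 1896;  277^15 ≡ 716;  277^19 ≡ 318;  277^25 ≡ 460;  277^30 ≡ 2327;  277^38 ≡ 1339;  277^50 ≡ 626;  277^57 ≡ 1003;  277^75 ≡ 9;  277^95 ≡ 196;  277^114 ≡ 2457;  277^150 ≡ 81;  277^190 ≡ 1353;  277^285 ≡ 45;  277^475 ≡ 1014;  277^570 ≡ 2025;  277^950 ≡ 1836;  277^1425 ≡ 1.
Smallest exponent giving 1 is 1425.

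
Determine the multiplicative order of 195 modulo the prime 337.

The order of 195 must divide p − 1 = 336 = 2^4 · 3 · 7.
Divisors: 1, 2, 3, 4, 6, 7, 8, 12, 14, 16, 21, 24, 28, 42, 48, 56, 84, 112, 168, 336.
Check each in increasing order: 195^1 ≡ 195;  195^2 ≡ 281;  195^3 ≡ 201;  195^4 ≡ 103;  195^6 ≡ 298;  195^7 ≡ 146;  195^8 ≡ 162;  195^12 ≡ 173;  195^14 ≡ 85;  195^16 ≡ 295;  195^21 ≡ 278;  195^24 ≡ 273;  195^28 ≡ 148;  195^42 ≡ 111;  195^48 ≡ 52;  195^56 ≡ 336;  195^84 ≡ 189;  195^112 ≡ 1.
Smallest exponent giving 1 is 112.

112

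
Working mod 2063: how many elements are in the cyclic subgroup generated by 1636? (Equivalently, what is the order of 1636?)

1031

The order of 1636 must divide p − 1 = 2062 = 2 · 1031.
Divisors: 1, 2, 1031, 2062.
Check each in increasing order: 1636^1 ≡ 1636;  1636^2 ≡ 785;  1636^1031 ≡ 1.
Smallest exponent giving 1 is 1031.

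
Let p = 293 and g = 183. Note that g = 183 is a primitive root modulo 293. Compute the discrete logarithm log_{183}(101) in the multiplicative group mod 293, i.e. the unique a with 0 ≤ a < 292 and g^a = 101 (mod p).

43

Baby-step giant-step with m = ceil(sqrt(292)) = 18.
Baby table (183^j mod 293 for j=0..17):
  0:1  1:183  2:87  3:99  4:244  5:116  6:132  7:130
  8:57  9:176  10:271  11:76  12:137  13:166  14:199  15:85
  16:26  17:70
Giant step factor: 183^(-18) ≡ 25 (mod 293).
Scan 101·25^i mod 293 for i = 0, 1, …:
  i=0: 101   i=1: 181   i=2: 130
Match at i=2, j=7: a = 2·18 + 7 = 43.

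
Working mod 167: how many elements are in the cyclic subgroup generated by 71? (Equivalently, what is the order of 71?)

166

The order of 71 must divide p − 1 = 166 = 2 · 83.
Divisors: 1, 2, 83, 166.
Check each in increasing order: 71^1 ≡ 71;  71^2 ≡ 31;  71^83 ≡ 166;  71^166 ≡ 1.
Smallest exponent giving 1 is 166.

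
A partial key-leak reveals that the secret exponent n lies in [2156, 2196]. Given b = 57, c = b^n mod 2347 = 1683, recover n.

Compute 57^2156 mod 2347 = 1375, then multiply by 57 repeatedly:
  57^2156=1375  57^2157=924  57^2158=1034  57^2159=263  57^2160=909
  57^2161=179  57^2162=815  57^2163=1862  57^2164=519  57^2165=1419
  57^2166=1085  57^2167=823  57^2168=2318  57^2169=694  57^2170=2006
  57^2171=1686  57^2172=2222  57^2173=2263  57^2174=2253  57^2175=1683
Found 1683 at exponent 2175.

2175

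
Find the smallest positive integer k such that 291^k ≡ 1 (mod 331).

165

The order of 291 must divide p − 1 = 330 = 2 · 3 · 5 · 11.
Divisors: 1, 2, 3, 5, 6, 10, 11, 15, 22, 30, 33, 55, 66, 110, 165, 330.
Check each in increasing order: 291^1 ≡ 291;  291^2 ≡ 276;  291^3 ≡ 214;  291^5 ≡ 146;  291^6 ≡ 118;  291^10 ≡ 132;  291^11 ≡ 16;  291^15 ≡ 74;  291^22 ≡ 256;  291^30 ≡ 180;  291^33 ≡ 124;  291^55 ≡ 299;  291^66 ≡ 150;  291^110 ≡ 31;  291^165 ≡ 1.
Smallest exponent giving 1 is 165.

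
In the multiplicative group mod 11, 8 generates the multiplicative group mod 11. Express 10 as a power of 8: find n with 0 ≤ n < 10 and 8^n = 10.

5

Successive powers of 8 modulo 11:
  8^0=1  8^1=8  8^2=9  8^3=6  8^4=4  8^5=10
So 8^5 ≡ 10 (mod 11), giving n = 5.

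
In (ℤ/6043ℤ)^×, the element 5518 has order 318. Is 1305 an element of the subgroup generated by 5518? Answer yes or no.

1305 ∈ ⟨5518⟩ iff 1305^318 ≡ 1 (mod 6043), since |⟨5518⟩| = 318.
1305^318 mod 6043 = 1.
Since 1 = 1, 1305 lies in the subgroup.

yes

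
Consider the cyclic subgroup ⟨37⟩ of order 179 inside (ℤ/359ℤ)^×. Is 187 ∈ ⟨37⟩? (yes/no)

yes

187 ∈ ⟨37⟩ iff 187^179 ≡ 1 (mod 359), since |⟨37⟩| = 179.
187^179 mod 359 = 1.
Since 1 = 1, 187 lies in the subgroup.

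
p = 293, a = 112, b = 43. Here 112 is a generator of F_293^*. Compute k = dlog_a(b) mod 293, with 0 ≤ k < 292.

Baby-step giant-step with m = ceil(sqrt(292)) = 18.
Baby table (112^j mod 293 for j=0..17):
  0:1  1:112  2:238  3:286  4:95  5:92  6:49  7:214
  8:235  9:243  10:260  11:113  12:57  13:231  14:88  15:187
  16:141  17:263
Giant step factor: 112^(-18) ≡ 216 (mod 293).
Scan 43·216^i mod 293 for i = 0, 1, …:
  i=0: 43   i=1: 205   i=2: 37   i=3: 81
  i=4: 209   i=5: 22   i=6: 64   i=7: 53
  i=8: 21   i=9: 141
Match at i=9, j=16: k = 9·18 + 16 = 178.

178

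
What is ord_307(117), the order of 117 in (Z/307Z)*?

306

The order of 117 must divide p − 1 = 306 = 2 · 3^2 · 17.
Divisors: 1, 2, 3, 6, 9, 17, 18, 34, 51, 102, 153, 306.
Check each in increasing order: 117^1 ≡ 117;  117^2 ≡ 181;  117^3 ≡ 301;  117^6 ≡ 36;  117^9 ≡ 91;  117^17 ≡ 139;  117^18 ≡ 299;  117^34 ≡ 287;  117^51 ≡ 290;  117^102 ≡ 289;  117^153 ≡ 306;  117^306 ≡ 1.
Smallest exponent giving 1 is 306.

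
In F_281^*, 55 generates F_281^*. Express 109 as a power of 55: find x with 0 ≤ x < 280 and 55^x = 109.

Baby-step giant-step with m = ceil(sqrt(280)) = 17.
Baby table (55^j mod 281 for j=0..16):
  0:1  1:55  2:215  3:23  4:141  5:168  6:248  7:152
  8:211  9:84  10:124  11:76  12:246  13:42  14:62  15:38
  16:123
Giant step factor: 55^(-17) ≡ 174 (mod 281).
Scan 109·174^i mod 281 for i = 0, 1, …:
  i=0: 109   i=1: 139   i=2: 20   i=3: 108
  i=4: 246
Match at i=4, j=12: x = 4·17 + 12 = 80.

80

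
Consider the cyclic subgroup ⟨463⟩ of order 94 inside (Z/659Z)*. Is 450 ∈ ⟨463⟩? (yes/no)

no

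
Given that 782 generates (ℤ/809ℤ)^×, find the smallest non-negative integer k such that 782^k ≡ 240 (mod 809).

Baby-step giant-step with m = ceil(sqrt(808)) = 29.
Baby table (782^j mod 809 for j=0..28):
  0:1  1:782  2:729  3:542  4:737  5:326  6:97  7:617
  8:330  9:798  10:297  11:71  12:510  13:792  14:459  15:551
  16:494  17:415  18:121  19:778  20:28  21:53  22:187  23:614
  24:411  25:229  26:289  27:287  28:341
Giant step factor: 782^(-29) ≡ 612 (mod 809).
Scan 240·612^i mod 809 for i = 0, 1, …:
  i=0: 240   i=1: 451   i=2: 143   i=3: 144
  i=4: 756   i=5: 733   i=6: 410   i=7: 130
  i=8: 278   i=9: 246     …   i=17: 649
  i=18: 778
Match at i=18, j=19: k = 18·29 + 19 = 541.

541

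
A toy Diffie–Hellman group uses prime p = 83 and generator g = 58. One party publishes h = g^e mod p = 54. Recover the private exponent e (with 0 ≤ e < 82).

23

Successive powers of 58 modulo 83:
  58^0=1  58^1=58  58^2=44  58^3=62  58^4=27  58^5=72
  58^6=26  58^7=14  58^8=65  58^9=35  58^10=38  58^11=46
  58^12=12  58^13=32  58^14=30  58^15=80  58^16=75  58^17=34
  58^18=63  58^19=2  58^20=33  58^21=5  58^22=41  58^23=54
So 58^23 ≡ 54 (mod 83), giving e = 23.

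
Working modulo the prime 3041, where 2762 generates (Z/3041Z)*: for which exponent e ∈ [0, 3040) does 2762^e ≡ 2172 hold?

121

Baby-step giant-step with m = ceil(sqrt(3040)) = 56.
Baby table (2762^j mod 3041 for j=0..55):
  0:1  1:2762  2:1816  3:1183  4:1412  5:1382  6:629  7:887
  8:1889  9:2103  10:176  11:2593  12:311  13:1420  14:2191  15:2993
  16:1228  17:1021  18:995  19:2167  20:566  21:218  22:3039  23:558
  24:2450  25:675  26:217  27:277  28:1783  29:1267  30:2304  31:1876
  32:2689  33:896  34:2419  35:201  36:1700  37:96  38:585  39:999
  40:1051  41:1748  42:1909  43:2605  44:4  45:1925  46:1182  47:1691
  48:2607  49:2487  50:2516  51:507  52:1474  53:2330  54:704  55:1249
Giant step factor: 2762^(-56) ≡ 3019 (mod 3041).
Scan 2172·3019^i mod 3041 for i = 0, 1, …:
  i=0: 2172   i=1: 872   i=2: 2103
Match at i=2, j=9: e = 2·56 + 9 = 121.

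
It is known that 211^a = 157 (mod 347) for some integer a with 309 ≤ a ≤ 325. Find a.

Compute 211^309 mod 347 = 200, then multiply by 211 repeatedly:
  211^309=200  211^310=213  211^311=180  211^312=157
Found 157 at exponent 312.

312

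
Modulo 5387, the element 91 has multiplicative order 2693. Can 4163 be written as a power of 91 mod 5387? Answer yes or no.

4163 ∈ ⟨91⟩ iff 4163^2693 ≡ 1 (mod 5387), since |⟨91⟩| = 2693.
4163^2693 mod 5387 = 1.
Since 1 = 1, 4163 lies in the subgroup.

yes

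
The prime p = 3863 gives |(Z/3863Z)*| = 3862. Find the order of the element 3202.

The order of 3202 must divide p − 1 = 3862 = 2 · 1931.
Divisors: 1, 2, 1931, 3862.
Check each in increasing order: 3202^1 ≡ 3202;  3202^2 ≡ 402;  3202^1931 ≡ 1.
Smallest exponent giving 1 is 1931.

1931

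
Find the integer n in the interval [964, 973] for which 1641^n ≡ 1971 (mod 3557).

Compute 1641^964 mod 3557 = 1741, then multiply by 1641 repeatedly:
  1641^964=1741  1641^965=710  1641^966=1971
Found 1971 at exponent 966.

966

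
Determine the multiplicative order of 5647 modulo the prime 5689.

The order of 5647 must divide p − 1 = 5688 = 2^3 · 3^2 · 79.
Divisors: 1, 2, 3, 4, 6, 8, 9, 12, 18, 24, 36, 72, 79, 158, 237, 316, 474, 632, 711, 948, 1422, 1896, 2844, 5688.
Check each in increasing order: 5647^1 ≡ 5647;  5647^2 ≡ 1764;  5647^3 ≡ 5558;  5647^4 ≡ 5502;  5647^6 ≡ 94;  5647^8 ≡ 835;  5647^9 ≡ 4753;  5647^12 ≡ 3147;  5647^18 ≡ 5679;  5647^24 ≡ 4749;  5647^36 ≡ 100;  5647^72 ≡ 4311;  5647^79 ≡ 1660;  5647^158 ≡ 2124;  5647^237 ≡ 4349;  5647^316 ≡ 5688;  5647^474 ≡ 3565;  5647^632 ≡ 1.
Smallest exponent giving 1 is 632.

632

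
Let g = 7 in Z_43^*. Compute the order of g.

The order of 7 must divide p − 1 = 42 = 2 · 3 · 7.
Divisors: 1, 2, 3, 6, 7, 14, 21, 42.
Check each in increasing order: 7^1 ≡ 7;  7^2 ≡ 6;  7^3 ≡ 42;  7^6 ≡ 1.
Smallest exponent giving 1 is 6.

6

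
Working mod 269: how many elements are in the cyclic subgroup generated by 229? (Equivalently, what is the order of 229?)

268

The order of 229 must divide p − 1 = 268 = 2^2 · 67.
Divisors: 1, 2, 4, 67, 134, 268.
Check each in increasing order: 229^1 ≡ 229;  229^2 ≡ 255;  229^4 ≡ 196;  229^67 ≡ 187;  229^134 ≡ 268;  229^268 ≡ 1.
Smallest exponent giving 1 is 268.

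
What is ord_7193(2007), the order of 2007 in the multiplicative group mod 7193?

The order of 2007 must divide p − 1 = 7192 = 2^3 · 29 · 31.
Divisors: 1, 2, 4, 8, 29, 31, 58, 62, 116, 124, 232, 248, 899, 1798, 3596, 7192.
Check each in increasing order: 2007^1 ≡ 2007;  2007^2 ≡ 7162;  2007^4 ≡ 961;  2007^8 ≡ 2817;  2007^29 ≡ 629;  2007^31 ≡ 2080;  2007^58 ≡ 26;  2007^62 ≡ 3407;  2007^116 ≡ 676;  2007^124 ≡ 5340;  2007^232 ≡ 3817;  2007^248 ≡ 2548;  2007^899 ≡ 3092;  2007^1798 ≡ 967;  2007^3596 ≡ 7192;  2007^7192 ≡ 1.
Smallest exponent giving 1 is 7192.

7192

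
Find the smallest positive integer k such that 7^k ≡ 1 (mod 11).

10

The order of 7 must divide p − 1 = 10 = 2 · 5.
Divisors: 1, 2, 5, 10.
Check each in increasing order: 7^1 ≡ 7;  7^2 ≡ 5;  7^5 ≡ 10;  7^10 ≡ 1.
Smallest exponent giving 1 is 10.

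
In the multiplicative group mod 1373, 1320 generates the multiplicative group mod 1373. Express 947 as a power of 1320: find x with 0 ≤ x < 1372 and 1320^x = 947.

320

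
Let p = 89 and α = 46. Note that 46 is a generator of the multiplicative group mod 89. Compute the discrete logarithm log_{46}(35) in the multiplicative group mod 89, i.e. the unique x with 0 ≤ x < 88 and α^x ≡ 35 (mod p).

31

Baby-step giant-step with m = ceil(sqrt(88)) = 10.
Baby table (46^j mod 89 for j=0..9):
  0:1  1:46  2:69  3:59  4:44  5:66  6:10  7:15
  8:67  9:56
Giant step factor: 46^(-10) ≡ 71 (mod 89).
Scan 35·71^i mod 89 for i = 0, 1, …:
  i=0: 35   i=1: 82   i=2: 37   i=3: 46
Match at i=3, j=1: x = 3·10 + 1 = 31.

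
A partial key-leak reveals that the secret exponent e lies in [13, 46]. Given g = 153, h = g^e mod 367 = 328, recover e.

Compute 153^13 mod 367 = 123, then multiply by 153 repeatedly:
  153^13=123  153^14=102  153^15=192  153^16=16  153^17=246
  153^18=204  153^19=17  153^20=32  153^21=125  153^22=41
  153^23=34  153^24=64  153^25=250  153^26=82  153^27=68
  153^28=128  153^29=133  153^30=164  153^31=136  153^32=256
  153^33=266  153^34=328
Found 328 at exponent 34.

34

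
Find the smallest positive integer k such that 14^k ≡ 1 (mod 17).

16

The order of 14 must divide p − 1 = 16 = 2^4.
Divisors: 1, 2, 4, 8, 16.
Check each in increasing order: 14^1 ≡ 14;  14^2 ≡ 9;  14^4 ≡ 13;  14^8 ≡ 16;  14^16 ≡ 1.
Smallest exponent giving 1 is 16.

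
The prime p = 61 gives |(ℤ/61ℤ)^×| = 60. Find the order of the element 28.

20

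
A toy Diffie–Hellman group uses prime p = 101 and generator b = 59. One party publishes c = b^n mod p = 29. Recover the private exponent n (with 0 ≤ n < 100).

79

Baby-step giant-step with m = ceil(sqrt(100)) = 10.
Baby table (59^j mod 101 for j=0..9):
  0:1  1:59  2:47  3:46  4:88  5:41  6:96  7:8
  8:68  9:73
Giant step factor: 59^(-10) ≡ 14 (mod 101).
Scan 29·14^i mod 101 for i = 0, 1, …:
  i=0: 29   i=1: 2   i=2: 28   i=3: 89
  i=4: 34   i=5: 72   i=6: 99   i=7: 73
Match at i=7, j=9: n = 7·10 + 9 = 79.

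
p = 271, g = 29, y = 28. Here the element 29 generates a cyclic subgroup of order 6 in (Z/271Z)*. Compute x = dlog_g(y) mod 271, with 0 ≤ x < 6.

Successive powers of 29 modulo 271:
  29^0=1  29^1=29  29^2=28
So 29^2 ≡ 28 (mod 271), giving x = 2.

2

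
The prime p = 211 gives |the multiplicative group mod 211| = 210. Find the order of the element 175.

210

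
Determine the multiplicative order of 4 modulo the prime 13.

6

The order of 4 must divide p − 1 = 12 = 2^2 · 3.
Divisors: 1, 2, 3, 4, 6, 12.
Check each in increasing order: 4^1 ≡ 4;  4^2 ≡ 3;  4^3 ≡ 12;  4^4 ≡ 9;  4^6 ≡ 1.
Smallest exponent giving 1 is 6.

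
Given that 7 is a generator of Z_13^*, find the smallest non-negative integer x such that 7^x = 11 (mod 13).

Successive powers of 7 modulo 13:
  7^0=1  7^1=7  7^2=10  7^3=5  7^4=9  7^5=11
So 7^5 ≡ 11 (mod 13), giving x = 5.

5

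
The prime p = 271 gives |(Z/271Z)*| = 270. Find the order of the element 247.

45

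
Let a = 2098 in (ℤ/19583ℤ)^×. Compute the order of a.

The order of 2098 must divide p − 1 = 19582 = 2 · 9791.
Divisors: 1, 2, 9791, 19582.
Check each in increasing order: 2098^1 ≡ 2098;  2098^2 ≡ 15012;  2098^9791 ≡ 19582;  2098^19582 ≡ 1.
Smallest exponent giving 1 is 19582.

19582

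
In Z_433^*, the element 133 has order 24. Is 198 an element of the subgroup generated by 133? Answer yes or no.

⟨133⟩ has order 24; its elements mod 433 are {1, 8, 54, 64, 79, 115, 133, 140, 148, 179, 198, 199, 234, 235, 254, 285, 293, 300, 318, 354, 369, 379, 425, 432}.
198 is in this set.

yes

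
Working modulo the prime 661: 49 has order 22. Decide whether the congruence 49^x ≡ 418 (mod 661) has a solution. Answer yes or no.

yes

⟨49⟩ has order 22; its elements mod 661 are {1, 3, 9, 27, 49, 68, 81, 147, 204, 220, 243, 418, 441, 457, 514, 580, 593, 612, 634, 652, 658, 660}.
418 is in this set.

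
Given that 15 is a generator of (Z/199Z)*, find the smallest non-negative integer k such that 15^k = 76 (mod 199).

123

Baby-step giant-step with m = ceil(sqrt(198)) = 15.
Baby table (15^j mod 199 for j=0..14):
  0:1  1:15  2:26  3:191  4:79  5:190  6:64  7:164
  8:72  9:85  10:81  11:21  12:116  13:148  14:31
Giant step factor: 15^(-15) ≡ 101 (mod 199).
Scan 76·101^i mod 199 for i = 0, 1, …:
  i=0: 76   i=1: 114   i=2: 171   i=3: 157
  i=4: 136   i=5: 5   i=6: 107   i=7: 61
  i=8: 191
Match at i=8, j=3: k = 8·15 + 3 = 123.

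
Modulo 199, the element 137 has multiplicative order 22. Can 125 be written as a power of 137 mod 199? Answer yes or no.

yes

⟨137⟩ has order 22; its elements mod 199 are {1, 11, 18, 60, 61, 62, 63, 74, 78, 85, 96, 103, 114, 121, 125, 136, 137, 138, 139, 181, 188, 198}.
125 is in this set.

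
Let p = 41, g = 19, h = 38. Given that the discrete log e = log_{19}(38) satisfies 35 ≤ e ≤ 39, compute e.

Compute 19^35 mod 41 = 38, then multiply by 19 repeatedly:
  19^35=38
Found 38 at exponent 35.

35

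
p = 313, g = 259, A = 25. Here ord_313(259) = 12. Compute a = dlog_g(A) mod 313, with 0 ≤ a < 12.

Successive powers of 259 modulo 313:
  259^0=1  259^1=259  259^2=99  259^3=288  259^4=98  259^5=29
  259^6=312  259^7=54  259^8=214  259^9=25
So 259^9 ≡ 25 (mod 313), giving a = 9.

9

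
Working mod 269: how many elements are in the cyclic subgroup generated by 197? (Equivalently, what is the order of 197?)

The order of 197 must divide p − 1 = 268 = 2^2 · 67.
Divisors: 1, 2, 4, 67, 134, 268.
Check each in increasing order: 197^1 ≡ 197;  197^2 ≡ 73;  197^4 ≡ 218;  197^67 ≡ 82;  197^134 ≡ 268;  197^268 ≡ 1.
Smallest exponent giving 1 is 268.

268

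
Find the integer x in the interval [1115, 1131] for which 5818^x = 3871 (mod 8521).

Compute 5818^1115 mod 8521 = 3571, then multiply by 5818 repeatedly:
  5818^1115=3571  5818^1116=1880  5818^1117=5397  5818^1118=8382  5818^1119=793
  5818^1120=3813  5818^1121=3871
Found 3871 at exponent 1121.

1121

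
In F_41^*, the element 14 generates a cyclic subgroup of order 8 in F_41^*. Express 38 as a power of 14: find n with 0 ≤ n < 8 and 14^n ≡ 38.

Successive powers of 14 modulo 41:
  14^0=1  14^1=14  14^2=32  14^3=38
So 14^3 ≡ 38 (mod 41), giving n = 3.

3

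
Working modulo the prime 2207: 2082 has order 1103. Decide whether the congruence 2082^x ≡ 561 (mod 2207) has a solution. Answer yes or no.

561 ∈ ⟨2082⟩ iff 561^1103 ≡ 1 (mod 2207), since |⟨2082⟩| = 1103.
561^1103 mod 2207 = 2206.
Since 2206 ≠ 1, 561 does not lie in the subgroup.

no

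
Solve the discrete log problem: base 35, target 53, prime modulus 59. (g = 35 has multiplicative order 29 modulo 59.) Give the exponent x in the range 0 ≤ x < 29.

13

Successive powers of 35 modulo 59:
  35^0=1  35^1=35  35^2=45  35^3=41  35^4=19  35^5=16
  35^6=29  35^7=12  35^8=7  35^9=9  35^10=20  35^11=51
  35^12=15  35^13=53
So 35^13 ≡ 53 (mod 59), giving x = 13.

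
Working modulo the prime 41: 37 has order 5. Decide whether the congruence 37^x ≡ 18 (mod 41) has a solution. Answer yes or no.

18 ∈ ⟨37⟩ iff 18^5 ≡ 1 (mod 41), since |⟨37⟩| = 5.
18^5 mod 41 = 1.
Since 1 = 1, 18 lies in the subgroup.

yes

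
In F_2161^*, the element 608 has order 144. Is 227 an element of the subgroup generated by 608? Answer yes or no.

227 ∈ ⟨608⟩ iff 227^144 ≡ 1 (mod 2161), since |⟨608⟩| = 144.
227^144 mod 2161 = 1.
Since 1 = 1, 227 lies in the subgroup.

yes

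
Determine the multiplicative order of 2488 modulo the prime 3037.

759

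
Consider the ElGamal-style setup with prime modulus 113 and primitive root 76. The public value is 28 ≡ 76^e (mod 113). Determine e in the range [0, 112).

Baby-step giant-step with m = ceil(sqrt(112)) = 11.
Baby table (76^j mod 113 for j=0..10):
  0:1  1:76  2:13  3:84  4:56  5:75  6:50  7:71
  8:85  9:19  10:88
Giant step factor: 76^(-11) ≡ 70 (mod 113).
Scan 28·70^i mod 113 for i = 0, 1, …:
  i=0: 28   i=1: 39   i=2: 18   i=3: 17
  i=4: 60   i=5: 19
Match at i=5, j=9: e = 5·11 + 9 = 64.

64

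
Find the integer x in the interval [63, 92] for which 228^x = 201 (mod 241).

84

Compute 228^63 mod 241 = 136, then multiply by 228 repeatedly:
  228^63=136  228^64=160  228^65=89  228^66=48  228^67=99
  228^68=159  228^69=102  228^70=120  228^71=127  228^72=36
  228^73=14  228^74=59  228^75=197  228^76=90  228^77=35
  228^78=27  228^79=131  228^80=225  228^81=208  228^82=188
  228^83=207  228^84=201
Found 201 at exponent 84.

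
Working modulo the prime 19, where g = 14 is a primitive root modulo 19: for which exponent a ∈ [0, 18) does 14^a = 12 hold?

Successive powers of 14 modulo 19:
  14^0=1  14^1=14  14^2=6  14^3=8  14^4=17  14^5=10
  14^6=7  14^7=3  14^8=4  14^9=18  14^10=5  14^11=13
  14^12=11  14^13=2  14^14=9  14^15=12
So 14^15 ≡ 12 (mod 19), giving a = 15.

15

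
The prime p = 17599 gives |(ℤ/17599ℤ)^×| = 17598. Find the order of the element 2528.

8799

The order of 2528 must divide p − 1 = 17598 = 2 · 3 · 7 · 419.
Divisors: 1, 2, 3, 6, 7, 14, 21, 42, 419, 838, 1257, 2514, 2933, 5866, 8799, 17598.
Check each in increasing order: 2528^1 ≡ 2528;  2528^2 ≡ 2347;  2528^3 ≡ 2353;  2528^6 ≡ 10523;  2528^7 ≡ 10055;  2528^14 ≡ 14369;  2528^21 ≡ 10104;  2528^42 ≡ 16616;  2528^419 ≡ 820;  2528^838 ≡ 3638;  2528^1257 ≡ 8929;  2528^2514 ≡ 3571;  2528^2933 ≡ 6786;  2528^5866 ≡ 10812;  2528^8799 ≡ 1.
Smallest exponent giving 1 is 8799.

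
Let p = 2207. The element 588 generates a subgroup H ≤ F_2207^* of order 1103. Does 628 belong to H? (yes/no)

yes

628 ∈ ⟨588⟩ iff 628^1103 ≡ 1 (mod 2207), since |⟨588⟩| = 1103.
628^1103 mod 2207 = 1.
Since 1 = 1, 628 lies in the subgroup.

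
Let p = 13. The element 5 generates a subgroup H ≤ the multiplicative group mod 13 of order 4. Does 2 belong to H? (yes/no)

no

⟨5⟩ has order 4; its elements mod 13 are {1, 5, 8, 12}.
2 is not in this set.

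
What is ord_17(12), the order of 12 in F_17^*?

16

The order of 12 must divide p − 1 = 16 = 2^4.
Divisors: 1, 2, 4, 8, 16.
Check each in increasing order: 12^1 ≡ 12;  12^2 ≡ 8;  12^4 ≡ 13;  12^8 ≡ 16;  12^16 ≡ 1.
Smallest exponent giving 1 is 16.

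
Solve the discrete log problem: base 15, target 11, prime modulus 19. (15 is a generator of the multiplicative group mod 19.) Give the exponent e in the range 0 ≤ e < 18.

6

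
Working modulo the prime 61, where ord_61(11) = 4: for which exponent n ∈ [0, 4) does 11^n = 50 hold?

Successive powers of 11 modulo 61:
  11^0=1  11^1=11  11^2=60  11^3=50
So 11^3 ≡ 50 (mod 61), giving n = 3.

3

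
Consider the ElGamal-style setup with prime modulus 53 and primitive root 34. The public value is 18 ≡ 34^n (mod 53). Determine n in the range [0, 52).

41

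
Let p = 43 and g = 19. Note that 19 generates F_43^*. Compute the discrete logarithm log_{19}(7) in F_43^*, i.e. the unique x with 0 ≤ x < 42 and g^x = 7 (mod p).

35

Baby-step giant-step with m = ceil(sqrt(42)) = 7.
Baby table (19^j mod 43 for j=0..6):
  0:1  1:19  2:17  3:22  4:31  5:30  6:11
Giant step factor: 19^(-7) ≡ 7 (mod 43).
Scan 7·7^i mod 43 for i = 0, 1, …:
  i=0: 7   i=1: 6   i=2: 42   i=3: 36
  i=4: 37   i=5: 1
Match at i=5, j=0: x = 5·7 + 0 = 35.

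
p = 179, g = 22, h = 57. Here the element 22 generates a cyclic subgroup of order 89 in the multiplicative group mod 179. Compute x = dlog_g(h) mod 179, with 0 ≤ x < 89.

Baby-step giant-step with m = ceil(sqrt(89)) = 10.
Baby table (22^j mod 179 for j=0..9):
  0:1  1:22  2:126  3:87  4:124  5:43  6:51  7:48
  8:161  9:141
Giant step factor: 22^(-10) ≡ 88 (mod 179).
Scan 57·88^i mod 179 for i = 0, 1, …:
  i=0: 57   i=1: 4   i=2: 173   i=3: 9
  i=4: 76   i=5: 65   i=6: 171   i=7: 12
  i=8: 161
Match at i=8, j=8: x = 8·10 + 8 = 88.

88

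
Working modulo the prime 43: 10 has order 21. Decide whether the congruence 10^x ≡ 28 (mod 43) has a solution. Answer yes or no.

⟨10⟩ has order 21; its elements mod 43 are {1, 4, 6, 9, 10, 11, 13, 14, 15, 16, 17, 21, 23, 24, 25, 31, 35, 36, 38, 40, 41}.
28 is not in this set.

no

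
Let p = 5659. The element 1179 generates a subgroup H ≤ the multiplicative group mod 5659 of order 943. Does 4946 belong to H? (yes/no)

no

4946 ∈ ⟨1179⟩ iff 4946^943 ≡ 1 (mod 5659), since |⟨1179⟩| = 943.
4946^943 mod 5659 = 1464.
Since 1464 ≠ 1, 4946 does not lie in the subgroup.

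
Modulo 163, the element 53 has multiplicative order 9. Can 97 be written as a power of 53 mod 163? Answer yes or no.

no

97 ∈ ⟨53⟩ iff 97^9 ≡ 1 (mod 163), since |⟨53⟩| = 9.
97^9 mod 163 = 38.
Since 38 ≠ 1, 97 does not lie in the subgroup.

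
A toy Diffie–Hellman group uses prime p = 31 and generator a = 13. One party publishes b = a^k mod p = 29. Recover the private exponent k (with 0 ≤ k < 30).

Successive powers of 13 modulo 31:
  13^0=1  13^1=13  13^2=14  13^3=27  13^4=10  13^5=6
  13^6=16  13^7=22  13^8=7  13^9=29
So 13^9 ≡ 29 (mod 31), giving k = 9.

9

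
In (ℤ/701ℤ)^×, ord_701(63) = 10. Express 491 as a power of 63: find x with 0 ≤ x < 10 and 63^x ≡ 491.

3

Successive powers of 63 modulo 701:
  63^0=1  63^1=63  63^2=464  63^3=491
So 63^3 ≡ 491 (mod 701), giving x = 3.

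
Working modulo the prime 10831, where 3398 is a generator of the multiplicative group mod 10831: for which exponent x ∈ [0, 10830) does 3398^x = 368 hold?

Baby-step giant-step with m = ceil(sqrt(10830)) = 105.
Baby table (3398^j mod 10831 for j=0..104):
  0:1  1:3398  2:558  3:659  4:8096  5:10299  6:1041  7:6412
  8:6835  9:3666  10:1418  11:9400  12:581  13:2996  14:10099  15:3794
  16:3122  17:5007  18:9116  19:10339  20:6989  21:7070  22:702  23:2576
  24:1800  25:7716  26:7948  27:5621  28:5105  29:6359  30:37  31:6585
  32:9815  33:2721  34:7115  35:1978  36:6024  37:9793  38:3782  39:5670
  40:9142  41:1208  42:10666  43:2542  44:5409  45:10406  46:7204  47:1132
  48:1531  49:3458  50:9480  51:1646  52:4312  53:8664  54:1614  55:3886
  56:1639  57:2188  58:4758  59:7832  60:1369  61:5363  62:5732  63:3198
  64:3311  65:8200  66:6268  67:4918  68:9962  69:4001  70:2493  71:1372
  72:4726  73:7406  74:5175  75:5937  76:6604  77:9391  78:2492  79:8805
  80:4168  81:6747  82:7910  83:6469  84:5563  85:2979  86:6488  87:5139
  88:2750  89:8178  90:7329  91:3473  92:6295  93:10016  94:3366  95:132
  96:4465  97:8670  98:340  99:7234  100:5593  101:7440  102:1566  103:3247
  104:7348
Giant step factor: 3398^(-105) ≡ 9371 (mod 10831).
Scan 368·9371^i mod 10831 for i = 0, 1, …:
  i=0: 368   i=1: 4270   i=2: 4456   i=3: 3671
  i=4: 1685   i=5: 9368   i=6: 2273   i=7: 6537
  i=8: 8922   i=9: 3573     …   i=31: 3812
  i=32: 1614
Match at i=32, j=54: x = 32·105 + 54 = 3414.

3414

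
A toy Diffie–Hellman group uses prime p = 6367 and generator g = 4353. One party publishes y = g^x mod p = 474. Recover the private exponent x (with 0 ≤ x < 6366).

5601

Baby-step giant-step with m = ceil(sqrt(6366)) = 80.
Baby table (4353^j mod 6367 for j=0..79):
  0:1  1:4353  2:417  3:606  4:1980  5:4389  6:4317  7:2884
  8:4695  9:5632  10:3146  11:5488  12:280  13:2743  14:2154  15:4138
  16:471  17:89  18:5397  19:5278  20:2998  21:4311  22:2234  23:2193
  24:1996  25:4000  26:4622  27:6213  28:4540  29:5819  30:2181  31:696
  32:5363  33:3717  34:1554  35:2808  36:4951  37:5775  38:1659  39:1449
  40:4167  41:5735  42:5815  43:3870  44:5395  45:2939  46:2164  47:3099
  48:4641  49:6149  50:6096  51:4599  52:1599  53:1316  54:4615  55:1210
  56:1621  57:1577  58:1055  59:1808  60:612  61:2630  62:524  63:1586
  64:2030  65:5561  66:6066  67:1349  68:1823  69:2237  70:2518  71:3247
  72:5818  73:4195  74:279  75:4757  76:1737  77:3532  78:4858  79:2067
Giant step factor: 4353^(-80) ≡ 2930 (mod 6367).
Scan 474·2930^i mod 6367 for i = 0, 1, …:
  i=0: 474   i=1: 814   i=2: 3762   i=3: 1383
  i=4: 2778   i=5: 2514   i=6: 5768   i=7: 2222
  i=8: 3386   i=9: 1194     …   i=69: 2394
  i=70: 4353
Match at i=70, j=1: x = 70·80 + 1 = 5601.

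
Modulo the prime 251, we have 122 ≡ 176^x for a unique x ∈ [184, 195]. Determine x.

188

Compute 176^184 mod 251 = 73, then multiply by 176 repeatedly:
  176^184=73  176^185=47  176^186=240  176^187=72  176^188=122
Found 122 at exponent 188.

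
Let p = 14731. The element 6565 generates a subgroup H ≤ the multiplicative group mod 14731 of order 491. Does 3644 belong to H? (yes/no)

3644 ∈ ⟨6565⟩ iff 3644^491 ≡ 1 (mod 14731), since |⟨6565⟩| = 491.
3644^491 mod 14731 = 14730.
Since 14730 ≠ 1, 3644 does not lie in the subgroup.

no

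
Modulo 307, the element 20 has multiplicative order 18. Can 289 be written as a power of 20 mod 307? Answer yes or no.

yes

⟨20⟩ has order 18; its elements mod 307 are {1, 17, 18, 20, 33, 46, 53, 93, 139, 168, 214, 254, 261, 274, 287, 289, 290, 306}.
289 is in this set.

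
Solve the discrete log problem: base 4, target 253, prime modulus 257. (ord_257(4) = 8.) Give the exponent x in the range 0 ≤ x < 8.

5

Successive powers of 4 modulo 257:
  4^0=1  4^1=4  4^2=16  4^3=64  4^4=256  4^5=253
So 4^5 ≡ 253 (mod 257), giving x = 5.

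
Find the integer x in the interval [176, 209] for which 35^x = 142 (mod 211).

199

Compute 35^176 mod 211 = 103, then multiply by 35 repeatedly:
  35^176=103  35^177=18  35^178=208  35^179=106  35^180=123
  35^181=85  35^182=21  35^183=102  35^184=194  35^185=38
  35^186=64  35^187=130  35^188=119  35^189=156  35^190=185
  35^191=145  35^192=11  35^193=174  35^194=182  35^195=40
  35^196=134  35^197=48  35^198=203  35^199=142
Found 142 at exponent 199.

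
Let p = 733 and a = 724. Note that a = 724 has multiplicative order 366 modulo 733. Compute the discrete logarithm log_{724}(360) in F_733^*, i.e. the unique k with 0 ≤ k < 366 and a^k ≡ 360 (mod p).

Baby-step giant-step with m = ceil(sqrt(366)) = 20.
Baby table (724^j mod 733 for j=0..19):
  0:1  1:724  2:81  3:4  4:697  5:324  6:16  7:589
  8:563  9:64  10:157  11:53  12:256  13:628  14:212  15:291
  16:313  17:115  18:431  19:519
Giant step factor: 724^(-20) ≡ 196 (mod 733).
Scan 360·196^i mod 733 for i = 0, 1, …:
  i=0: 360   i=1: 192   i=2: 249   i=3: 426
  i=4: 667   i=5: 258   i=6: 724
Match at i=6, j=1: k = 6·20 + 1 = 121.

121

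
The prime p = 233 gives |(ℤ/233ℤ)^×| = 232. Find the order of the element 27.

232

The order of 27 must divide p − 1 = 232 = 2^3 · 29.
Divisors: 1, 2, 4, 8, 29, 58, 116, 232.
Check each in increasing order: 27^1 ≡ 27;  27^2 ≡ 30;  27^4 ≡ 201;  27^8 ≡ 92;  27^29 ≡ 136;  27^58 ≡ 89;  27^116 ≡ 232;  27^232 ≡ 1.
Smallest exponent giving 1 is 232.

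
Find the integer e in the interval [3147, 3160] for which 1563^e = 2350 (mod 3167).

3153

Compute 1563^3147 mod 3167 = 2061, then multiply by 1563 repeatedly:
  1563^3147=2061  1563^3148=504  1563^3149=2336  1563^3150=2784  1563^3151=3101
  1563^3152=1353  1563^3153=2350
Found 2350 at exponent 3153.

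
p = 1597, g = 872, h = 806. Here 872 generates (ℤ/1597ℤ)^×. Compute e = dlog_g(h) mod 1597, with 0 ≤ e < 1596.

1590

Baby-step giant-step with m = ceil(sqrt(1596)) = 40.
Baby table (872^j mod 1597 for j=0..39):
  0:1  1:872  2:212  3:1209  4:228  5:788  6:426  7:968
  8:880  9:800  10:1308  11:318  12:1015  13:342  14:1182  15:639
  16:1452  17:1320  18:1200  19:365  20:477  21:724  22:513  23:176
  24:160  25:581  26:383  27:203  28:1346  29:1514  30:1086  31:1568
  32:264  33:240  34:73  35:1373  36:1103  37:422  38:674  39:32
Giant step factor: 872^(-40) ≡ 1083 (mod 1597).
Scan 806·1083^i mod 1597 for i = 0, 1, …:
  i=0: 806   i=1: 936   i=2: 1190   i=3: 1588
  i=4: 1432   i=5: 169   i=6: 969   i=7: 198
  i=8: 436   i=9: 1073     …   i=38: 669
  i=39: 1086
Match at i=39, j=30: e = 39·40 + 30 = 1590.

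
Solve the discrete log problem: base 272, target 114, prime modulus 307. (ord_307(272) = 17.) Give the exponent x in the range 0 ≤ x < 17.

Successive powers of 272 modulo 307:
  272^0=1  272^1=272  272^2=304  272^3=105  272^4=9  272^5=299
  272^6=280  272^7=24  272^8=81  272^9=235  272^10=64  272^11=216
  272^12=115  272^13=273  272^14=269  272^15=102  272^16=114
So 272^16 ≡ 114 (mod 307), giving x = 16.

16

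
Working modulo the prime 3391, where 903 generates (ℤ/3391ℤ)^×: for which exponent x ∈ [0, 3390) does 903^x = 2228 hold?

2436

Baby-step giant-step with m = ceil(sqrt(3390)) = 59.
Baby table (903^j mod 3391 for j=0..58):
  0:1  1:903  2:1569  3:2760  4:3286  5:133  6:1414  7:1826
  8:852  9:2990  10:734  11:1557  12:2097  13:1413  14:923  15:2674
  16:230  17:839  18:1424  19:683  20:2978  21:71  22:3075  23:2887
  24:2673  25:2718  26:2661  27:2055  28:788  29:2845  30:2048  31:1249
  32:2035  33:3074  34:1984  35:1104  36:3349  37:2766  38:1922  39:2765
  40:1019  41:1196  42:1650  43:1301  44:1517  45:3278  46:3082  47:2426
  48:92  49:1692  50:1926  51:2986  52:513  53:2063  54:1230  55:1833
  56:391  57:409  58:3099
Giant step factor: 903^(-59) ≡ 1679 (mod 3391).
Scan 2228·1679^i mod 3391 for i = 0, 1, …:
  i=0: 2228   i=1: 539   i=2: 2975   i=3: 82
  i=4: 2038   i=5: 283   i=6: 417   i=7: 1597
  i=8: 2473   i=9: 1583     …   i=40: 1285
  i=41: 839
Match at i=41, j=17: x = 41·59 + 17 = 2436.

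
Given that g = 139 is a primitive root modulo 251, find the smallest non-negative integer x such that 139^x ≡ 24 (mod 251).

Baby-step giant-step with m = ceil(sqrt(250)) = 16.
Baby table (139^j mod 251 for j=0..15):
  0:1  1:139  2:245  3:170  4:36  5:235  6:35  7:96
  8:41  9:177  10:5  11:193  12:221  13:97  14:180  15:171
Giant step factor: 139^(-16) ≡ 142 (mod 251).
Scan 24·142^i mod 251 for i = 0, 1, …:
  i=0: 24   i=1: 145   i=2: 8   i=3: 132
  i=4: 170
Match at i=4, j=3: x = 4·16 + 3 = 67.

67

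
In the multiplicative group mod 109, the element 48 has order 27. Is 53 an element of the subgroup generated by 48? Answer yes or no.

no

53 ∈ ⟨48⟩ iff 53^27 ≡ 1 (mod 109), since |⟨48⟩| = 27.
53^27 mod 109 = 33.
Since 33 ≠ 1, 53 does not lie in the subgroup.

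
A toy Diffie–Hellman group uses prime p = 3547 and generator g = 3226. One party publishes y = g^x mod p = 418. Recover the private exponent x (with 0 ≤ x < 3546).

806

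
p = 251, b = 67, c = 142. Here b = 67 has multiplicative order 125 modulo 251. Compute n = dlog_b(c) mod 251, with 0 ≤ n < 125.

48

Baby-step giant-step with m = ceil(sqrt(125)) = 12.
Baby table (67^j mod 251 for j=0..11):
  0:1  1:67  2:222  3:65  4:88  5:123  6:209  7:198
  8:214  9:31  10:69  11:105
Giant step factor: 67^(-12) ≡ 36 (mod 251).
Scan 142·36^i mod 251 for i = 0, 1, …:
  i=0: 142   i=1: 92   i=2: 49   i=3: 7
  i=4: 1
Match at i=4, j=0: n = 4·12 + 0 = 48.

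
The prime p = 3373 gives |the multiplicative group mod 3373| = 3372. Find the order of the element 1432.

3372

The order of 1432 must divide p − 1 = 3372 = 2^2 · 3 · 281.
Divisors: 1, 2, 3, 4, 6, 12, 281, 562, 843, 1124, 1686, 3372.
Check each in increasing order: 1432^1 ≡ 1432;  1432^2 ≡ 3213;  1432^3 ≡ 244;  1432^4 ≡ 1989;  1432^6 ≡ 2195;  1432^12 ≡ 1381;  1432^281 ≡ 848;  1432^562 ≡ 655;  1432^843 ≡ 2268;  1432^1124 ≡ 654;  1432^1686 ≡ 3372;  1432^3372 ≡ 1.
Smallest exponent giving 1 is 3372.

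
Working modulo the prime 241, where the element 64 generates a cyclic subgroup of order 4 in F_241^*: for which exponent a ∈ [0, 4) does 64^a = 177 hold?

Successive powers of 64 modulo 241:
  64^0=1  64^1=64  64^2=240  64^3=177
So 64^3 ≡ 177 (mod 241), giving a = 3.

3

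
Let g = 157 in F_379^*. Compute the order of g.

The order of 157 must divide p − 1 = 378 = 2 · 3^3 · 7.
Divisors: 1, 2, 3, 6, 7, 9, 14, 18, 21, 27, 42, 54, 63, 126, 189, 378.
Check each in increasing order: 157^1 ≡ 157;  157^2 ≡ 14;  157^3 ≡ 303;  157^6 ≡ 91;  157^7 ≡ 264;  157^9 ≡ 285;  157^14 ≡ 339;  157^18 ≡ 119;  157^21 ≡ 52;  157^27 ≡ 184;  157^42 ≡ 51;  157^54 ≡ 125;  157^63 ≡ 378;  157^126 ≡ 1.
Smallest exponent giving 1 is 126.

126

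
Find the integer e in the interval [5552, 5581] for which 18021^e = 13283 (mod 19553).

5558

Compute 18021^5552 mod 19553 = 1468, then multiply by 18021 repeatedly:
  18021^5552=1468  18021^5553=19172  18021^5554=16655  18021^5555=1205  18021^5556=11475
  18021^5557=18000  18021^5558=13283
Found 13283 at exponent 5558.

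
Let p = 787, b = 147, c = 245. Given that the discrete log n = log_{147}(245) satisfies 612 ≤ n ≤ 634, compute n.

633

Compute 147^612 mod 787 = 304, then multiply by 147 repeatedly:
  147^612=304  147^613=616  147^614=47  147^615=613  147^616=393
  147^617=320  147^618=607  147^619=298  147^620=521  147^621=248
  147^622=254  147^623=349  147^624=148  147^625=507  147^626=551
  147^627=723  147^628=36  147^629=570  147^630=368  147^631=580
  147^632=264  147^633=245
Found 245 at exponent 633.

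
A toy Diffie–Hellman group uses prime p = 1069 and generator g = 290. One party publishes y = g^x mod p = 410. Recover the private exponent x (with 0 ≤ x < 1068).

618

Baby-step giant-step with m = ceil(sqrt(1068)) = 33.
Baby table (290^j mod 1069 for j=0..32):
  0:1  1:290  2:718  3:834  4:266  5:172  6:706  7:561
  8:202  9:854  10:721  11:635  12:282  13:536  14:435  15:8
  16:182  17:399  18:258  19:1059  20:307  21:303  22:212  23:547
  24:418  25:423  26:804  27:118  28:12  29:273  30:64  31:387
  32:1054
Giant step factor: 290^(-33) ≡ 130 (mod 1069).
Scan 410·130^i mod 1069 for i = 0, 1, …:
  i=0: 410   i=1: 919   i=2: 811   i=3: 668
  i=4: 251   i=5: 560   i=6: 108   i=7: 143
  i=8: 417   i=9: 760     …   i=17: 69
  i=18: 418
Match at i=18, j=24: x = 18·33 + 24 = 618.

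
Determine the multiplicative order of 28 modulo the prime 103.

51

The order of 28 must divide p − 1 = 102 = 2 · 3 · 17.
Divisors: 1, 2, 3, 6, 17, 34, 51, 102.
Check each in increasing order: 28^1 ≡ 28;  28^2 ≡ 63;  28^3 ≡ 13;  28^6 ≡ 66;  28^17 ≡ 56;  28^34 ≡ 46;  28^51 ≡ 1.
Smallest exponent giving 1 is 51.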